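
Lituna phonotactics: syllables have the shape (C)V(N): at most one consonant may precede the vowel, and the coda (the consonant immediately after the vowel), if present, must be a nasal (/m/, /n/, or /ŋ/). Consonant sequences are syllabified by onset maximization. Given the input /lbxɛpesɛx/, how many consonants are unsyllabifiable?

The consonants /l/, /b/, /x/ cannot be parsed into a legal (C)V(N) syllable (only a nasal (/m/, /n/, or /ŋ/) is licensed in coda position; onsets are limited to one consonant).

3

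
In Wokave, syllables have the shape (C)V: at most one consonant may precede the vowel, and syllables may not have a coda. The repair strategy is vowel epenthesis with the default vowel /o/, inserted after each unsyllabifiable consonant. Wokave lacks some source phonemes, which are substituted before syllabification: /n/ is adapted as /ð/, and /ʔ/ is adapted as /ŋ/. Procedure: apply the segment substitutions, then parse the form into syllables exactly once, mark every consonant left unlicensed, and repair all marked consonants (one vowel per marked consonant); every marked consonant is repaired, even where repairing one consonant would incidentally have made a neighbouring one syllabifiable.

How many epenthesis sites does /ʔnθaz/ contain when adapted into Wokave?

3

After substitution the input is /ŋðθaz/.
The unsyllabifiable consonants are /ŋ/, /ð/, /z/; each receives one epenthetic vowel.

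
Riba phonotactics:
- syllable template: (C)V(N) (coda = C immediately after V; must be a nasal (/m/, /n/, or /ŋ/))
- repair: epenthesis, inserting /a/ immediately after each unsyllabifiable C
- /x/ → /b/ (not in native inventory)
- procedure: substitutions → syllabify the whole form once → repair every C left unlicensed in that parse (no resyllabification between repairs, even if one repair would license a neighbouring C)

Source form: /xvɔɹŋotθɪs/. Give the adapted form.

bavɔɹaŋotaθɪsa

Substitution: /x/ → /b/, giving /bvɔɹŋotθɪs/.
Syllabifying with onset maximization leaves /b/, /ɹ/, /t/, /s/ stranded (only a nasal (/m/, /n/, or /ŋ/) is licensed in coda position; onsets are limited to one consonant).
Epenthesis after each stranded consonant: /b/ → /ba/, /ɹ/ → /ɹa/, /t/ → /ta/, /s/ → /sa/.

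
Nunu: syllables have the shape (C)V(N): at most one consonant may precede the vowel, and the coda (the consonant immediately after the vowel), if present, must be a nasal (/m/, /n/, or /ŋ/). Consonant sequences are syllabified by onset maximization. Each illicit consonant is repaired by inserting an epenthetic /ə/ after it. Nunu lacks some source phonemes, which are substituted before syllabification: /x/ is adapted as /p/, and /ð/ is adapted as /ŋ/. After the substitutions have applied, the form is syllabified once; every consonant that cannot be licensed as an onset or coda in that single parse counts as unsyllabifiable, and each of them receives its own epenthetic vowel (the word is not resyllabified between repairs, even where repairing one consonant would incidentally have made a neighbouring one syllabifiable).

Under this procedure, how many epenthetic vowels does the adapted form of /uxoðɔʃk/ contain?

2

After substitution the input is /upoŋɔʃk/.
The unsyllabifiable consonants are /ʃ/, /k/; each receives one epenthetic vowel.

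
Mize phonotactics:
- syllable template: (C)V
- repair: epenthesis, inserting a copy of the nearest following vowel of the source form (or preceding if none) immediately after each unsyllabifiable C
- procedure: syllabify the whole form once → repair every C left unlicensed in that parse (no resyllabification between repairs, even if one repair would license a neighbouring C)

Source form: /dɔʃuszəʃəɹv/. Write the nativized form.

The consonants /s/, /ɹ/, /v/ cannot be parsed into a legal (C)V syllable (no codas are permitted; onsets are limited to one consonant).
Epenthesis after each stranded consonant: /s/ → /sə/, /ɹ/ → /ɹə/, /v/ → /və/.

dɔʃusəzəʃəɹəvə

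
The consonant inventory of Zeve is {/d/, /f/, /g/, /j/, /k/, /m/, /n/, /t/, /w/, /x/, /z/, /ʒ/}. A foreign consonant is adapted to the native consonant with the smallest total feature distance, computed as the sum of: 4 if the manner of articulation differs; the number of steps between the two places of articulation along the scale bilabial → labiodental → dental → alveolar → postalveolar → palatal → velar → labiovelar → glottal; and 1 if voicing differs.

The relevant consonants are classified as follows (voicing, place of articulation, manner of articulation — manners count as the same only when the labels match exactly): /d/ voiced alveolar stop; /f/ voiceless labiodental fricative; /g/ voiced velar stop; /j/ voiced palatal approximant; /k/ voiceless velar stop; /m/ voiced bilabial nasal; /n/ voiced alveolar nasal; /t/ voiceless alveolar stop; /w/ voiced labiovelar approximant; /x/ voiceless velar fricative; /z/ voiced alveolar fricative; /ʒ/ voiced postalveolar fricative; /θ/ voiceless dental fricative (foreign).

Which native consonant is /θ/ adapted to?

/f/ is closest: same manner (fricative), place distance 1 (dental→labiodental), same voicing; total 1. Next closest is /z/ at distance 2.

f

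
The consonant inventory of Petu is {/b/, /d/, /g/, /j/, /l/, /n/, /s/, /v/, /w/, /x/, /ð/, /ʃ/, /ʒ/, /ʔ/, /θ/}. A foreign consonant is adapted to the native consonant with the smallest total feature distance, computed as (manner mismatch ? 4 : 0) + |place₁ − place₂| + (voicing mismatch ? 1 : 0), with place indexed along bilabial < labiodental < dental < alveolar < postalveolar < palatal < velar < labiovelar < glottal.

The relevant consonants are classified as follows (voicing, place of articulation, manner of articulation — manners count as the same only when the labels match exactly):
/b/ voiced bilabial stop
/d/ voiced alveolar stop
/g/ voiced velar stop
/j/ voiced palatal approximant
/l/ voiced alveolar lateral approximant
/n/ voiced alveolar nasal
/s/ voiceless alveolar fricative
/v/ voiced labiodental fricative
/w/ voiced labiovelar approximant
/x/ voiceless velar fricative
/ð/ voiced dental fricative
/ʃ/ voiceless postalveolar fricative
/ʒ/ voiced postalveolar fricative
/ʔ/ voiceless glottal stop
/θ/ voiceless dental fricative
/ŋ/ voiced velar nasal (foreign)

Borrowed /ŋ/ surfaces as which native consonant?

n

/n/ is closest: same manner (nasal), place distance 3 (velar→alveolar), same voicing; total 3. Next closest is /g/ at distance 4.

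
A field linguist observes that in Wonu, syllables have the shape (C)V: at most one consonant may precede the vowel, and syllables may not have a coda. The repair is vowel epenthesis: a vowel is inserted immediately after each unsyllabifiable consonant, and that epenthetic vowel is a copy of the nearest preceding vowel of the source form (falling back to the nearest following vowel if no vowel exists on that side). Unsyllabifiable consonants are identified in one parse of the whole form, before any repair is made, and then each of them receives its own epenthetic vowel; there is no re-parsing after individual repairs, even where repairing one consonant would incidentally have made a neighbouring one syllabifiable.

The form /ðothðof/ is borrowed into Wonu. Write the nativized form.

Under (C)V, the unsyllabifiable consonants are /t/, /h/, /f/ (no codas are permitted; onsets are limited to one consonant).
Each unlicensed consonant becomes the onset of a new syllable: /t/ → /to/, /h/ → /ho/, /f/ → /fo/.

ðotohoðofo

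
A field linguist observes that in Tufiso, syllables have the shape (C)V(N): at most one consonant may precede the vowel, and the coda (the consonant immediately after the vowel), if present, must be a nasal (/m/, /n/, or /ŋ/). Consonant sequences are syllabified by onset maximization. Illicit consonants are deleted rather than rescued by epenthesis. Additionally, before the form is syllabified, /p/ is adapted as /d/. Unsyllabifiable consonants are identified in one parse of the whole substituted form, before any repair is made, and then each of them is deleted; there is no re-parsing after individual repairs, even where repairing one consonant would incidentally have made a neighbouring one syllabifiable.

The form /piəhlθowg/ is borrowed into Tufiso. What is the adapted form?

Substitution: /p/ → /d/, giving /diəhlθowg/.
The consonants /h/, /l/, /w/, /g/ cannot be parsed into a legal (C)V(N) syllable (only a nasal (/m/, /n/, or /ŋ/) is licensed in coda position; onsets are limited to one consonant).
Deleting the stranded consonants removes /h/, /l/, /w/, /g/.

diəθo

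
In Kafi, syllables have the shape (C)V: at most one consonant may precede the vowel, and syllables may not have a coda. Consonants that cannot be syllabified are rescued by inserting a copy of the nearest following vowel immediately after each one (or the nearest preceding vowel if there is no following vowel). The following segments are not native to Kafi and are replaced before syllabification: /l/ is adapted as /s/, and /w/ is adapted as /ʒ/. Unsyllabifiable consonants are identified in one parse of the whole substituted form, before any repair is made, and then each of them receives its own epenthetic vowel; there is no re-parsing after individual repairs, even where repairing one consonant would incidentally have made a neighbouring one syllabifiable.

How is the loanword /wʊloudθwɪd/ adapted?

ʒʊsoudɪθɪʒɪdɪ

Substitution: /w/ → /ʒ/, /l/ → /s/, giving /ʒʊsoudθʒɪd/.
The consonants /d/, /θ/, /d/ cannot be parsed into a legal (C)V syllable (no codas are permitted; onsets are limited to one consonant).
Each unlicensed consonant becomes the onset of a new syllable: /d/ → /dɪ/, /θ/ → /θɪ/, /d/ → /dɪ/.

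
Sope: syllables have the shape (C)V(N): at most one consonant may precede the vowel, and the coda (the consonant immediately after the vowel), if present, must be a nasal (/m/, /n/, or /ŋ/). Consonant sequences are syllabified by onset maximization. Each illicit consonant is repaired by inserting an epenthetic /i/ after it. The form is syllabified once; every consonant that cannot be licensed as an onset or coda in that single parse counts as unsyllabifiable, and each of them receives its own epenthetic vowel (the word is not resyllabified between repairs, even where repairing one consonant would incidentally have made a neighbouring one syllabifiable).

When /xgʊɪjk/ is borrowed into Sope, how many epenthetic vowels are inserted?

3

The unsyllabifiable consonants are /x/, /j/, /k/; each receives one epenthetic vowel.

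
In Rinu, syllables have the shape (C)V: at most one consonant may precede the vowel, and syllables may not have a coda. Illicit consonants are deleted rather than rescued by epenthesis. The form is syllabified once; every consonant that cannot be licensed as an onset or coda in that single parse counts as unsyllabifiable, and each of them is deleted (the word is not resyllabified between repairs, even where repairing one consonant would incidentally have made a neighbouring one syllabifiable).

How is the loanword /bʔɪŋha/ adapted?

Under (C)V, the unsyllabifiable consonants are /b/, /ŋ/ (no codas are permitted; onsets are limited to one consonant).
Deleting the stranded consonants removes /b/, /ŋ/.

ʔɪha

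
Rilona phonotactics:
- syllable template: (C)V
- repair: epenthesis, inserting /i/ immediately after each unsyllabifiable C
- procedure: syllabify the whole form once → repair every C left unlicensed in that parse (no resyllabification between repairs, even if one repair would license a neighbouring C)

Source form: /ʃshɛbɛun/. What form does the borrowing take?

Under (C)V, the unsyllabifiable consonants are /ʃ/, /s/, /n/ (no codas are permitted; onsets are limited to one consonant).
Epenthesis after each stranded consonant: /ʃ/ → /ʃi/, /s/ → /si/, /n/ → /ni/.

ʃisihɛbɛuni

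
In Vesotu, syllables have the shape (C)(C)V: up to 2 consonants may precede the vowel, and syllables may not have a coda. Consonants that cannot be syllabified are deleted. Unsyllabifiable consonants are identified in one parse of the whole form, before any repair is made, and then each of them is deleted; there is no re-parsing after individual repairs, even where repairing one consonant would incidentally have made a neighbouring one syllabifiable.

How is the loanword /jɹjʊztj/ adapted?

Syllabifying with onset maximization leaves /j/, /z/, /t/, /j/ stranded (no codas are permitted; onsets may contain at most 2 consonants).
Deleting the stranded consonants removes /j/, /z/, /t/, /j/.

ɹjʊ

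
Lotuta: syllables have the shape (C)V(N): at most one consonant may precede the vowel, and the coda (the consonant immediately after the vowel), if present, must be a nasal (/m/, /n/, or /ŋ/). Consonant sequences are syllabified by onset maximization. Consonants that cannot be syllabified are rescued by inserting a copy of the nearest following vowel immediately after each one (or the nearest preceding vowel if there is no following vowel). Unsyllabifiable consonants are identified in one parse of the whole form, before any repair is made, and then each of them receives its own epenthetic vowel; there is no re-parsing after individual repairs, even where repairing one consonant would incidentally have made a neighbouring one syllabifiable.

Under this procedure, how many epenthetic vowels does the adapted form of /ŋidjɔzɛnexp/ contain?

The unsyllabifiable consonants are /d/, /x/, /p/; each receives one epenthetic vowel.

3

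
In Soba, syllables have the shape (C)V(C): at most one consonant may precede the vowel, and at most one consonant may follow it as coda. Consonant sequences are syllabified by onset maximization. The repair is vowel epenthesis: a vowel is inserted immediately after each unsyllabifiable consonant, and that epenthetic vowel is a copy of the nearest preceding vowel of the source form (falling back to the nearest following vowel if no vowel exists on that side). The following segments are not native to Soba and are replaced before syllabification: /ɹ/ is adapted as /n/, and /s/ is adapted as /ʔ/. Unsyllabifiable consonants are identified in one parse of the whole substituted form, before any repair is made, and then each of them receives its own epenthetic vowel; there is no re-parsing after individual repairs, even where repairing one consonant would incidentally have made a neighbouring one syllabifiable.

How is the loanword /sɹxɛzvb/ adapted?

Substitution: /s/ → /ʔ/, /ɹ/ → /n/, giving /ʔnxɛzvb/.
Under (C)V(C), the unsyllabifiable consonants are /ʔ/, /n/, /v/, /b/ (at most one coda consonant is licensed; onsets are limited to one consonant).
Inserting the epenthetic vowel yields /ʔ/ → /ʔɛ/, /n/ → /nɛ/, /v/ → /vɛ/, /b/ → /bɛ/.

ʔɛnɛxɛzvɛbɛ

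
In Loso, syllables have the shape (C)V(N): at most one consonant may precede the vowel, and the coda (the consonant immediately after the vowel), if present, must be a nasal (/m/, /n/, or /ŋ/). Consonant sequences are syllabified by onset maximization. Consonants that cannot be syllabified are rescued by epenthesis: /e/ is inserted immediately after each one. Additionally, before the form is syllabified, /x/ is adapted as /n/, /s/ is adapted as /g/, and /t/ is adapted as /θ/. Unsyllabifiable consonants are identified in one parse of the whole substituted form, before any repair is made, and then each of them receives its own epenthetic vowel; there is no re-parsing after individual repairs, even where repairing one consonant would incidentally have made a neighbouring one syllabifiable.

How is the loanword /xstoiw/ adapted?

negeθoiwe

Substitution: /x/ → /n/, /s/ → /g/, /t/ → /θ/, giving /ngθoiw/.
Syllabifying with onset maximization leaves /n/, /g/, /w/ stranded (only a nasal (/m/, /n/, or /ŋ/) is licensed in coda position; onsets are limited to one consonant).
Inserting the epenthetic vowel yields /n/ → /ne/, /g/ → /ge/, /w/ → /we/.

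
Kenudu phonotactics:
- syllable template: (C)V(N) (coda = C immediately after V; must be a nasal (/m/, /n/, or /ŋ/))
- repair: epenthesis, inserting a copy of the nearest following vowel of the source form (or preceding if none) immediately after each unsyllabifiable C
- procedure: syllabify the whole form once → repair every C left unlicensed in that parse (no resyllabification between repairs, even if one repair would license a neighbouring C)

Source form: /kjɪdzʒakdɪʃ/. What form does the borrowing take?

Syllabifying with onset maximization leaves /k/, /d/, /z/, /k/, /ʃ/ stranded (only a nasal (/m/, /n/, or /ŋ/) is licensed in coda position; onsets are limited to one consonant).
Inserting the epenthetic vowel yields /k/ → /kɪ/, /d/ → /da/, /z/ → /za/, /k/ → /kɪ/, /ʃ/ → /ʃɪ/.

kɪjɪdazaʒakɪdɪʃɪ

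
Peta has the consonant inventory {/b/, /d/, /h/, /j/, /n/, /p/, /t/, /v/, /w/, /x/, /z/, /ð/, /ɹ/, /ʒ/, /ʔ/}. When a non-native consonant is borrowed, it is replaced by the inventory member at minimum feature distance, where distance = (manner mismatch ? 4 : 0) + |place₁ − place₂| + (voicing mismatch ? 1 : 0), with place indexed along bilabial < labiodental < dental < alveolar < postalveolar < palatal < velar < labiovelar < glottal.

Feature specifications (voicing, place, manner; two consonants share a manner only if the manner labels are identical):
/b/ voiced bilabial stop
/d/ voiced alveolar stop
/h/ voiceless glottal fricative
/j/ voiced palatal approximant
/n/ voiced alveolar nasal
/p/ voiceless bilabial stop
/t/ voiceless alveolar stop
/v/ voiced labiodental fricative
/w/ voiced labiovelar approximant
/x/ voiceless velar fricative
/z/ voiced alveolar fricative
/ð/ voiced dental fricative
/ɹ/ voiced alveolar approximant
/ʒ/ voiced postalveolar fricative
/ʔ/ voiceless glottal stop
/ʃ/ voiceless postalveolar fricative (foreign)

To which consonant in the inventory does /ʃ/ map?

ʒ

/ʒ/ is closest: same manner (fricative), place distance 0 (postalveolar→postalveolar), voicing differs (+1); total 1. Next closest is /x/ at distance 2.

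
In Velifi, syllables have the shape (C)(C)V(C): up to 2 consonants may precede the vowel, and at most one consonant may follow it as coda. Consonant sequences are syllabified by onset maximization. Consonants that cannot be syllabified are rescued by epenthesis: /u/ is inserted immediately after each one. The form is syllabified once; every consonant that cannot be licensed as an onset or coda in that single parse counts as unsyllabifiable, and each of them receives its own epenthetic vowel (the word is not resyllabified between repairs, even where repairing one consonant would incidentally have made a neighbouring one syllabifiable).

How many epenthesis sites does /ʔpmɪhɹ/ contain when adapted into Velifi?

The unsyllabifiable consonants are /ʔ/, /ɹ/; each receives one epenthetic vowel.

2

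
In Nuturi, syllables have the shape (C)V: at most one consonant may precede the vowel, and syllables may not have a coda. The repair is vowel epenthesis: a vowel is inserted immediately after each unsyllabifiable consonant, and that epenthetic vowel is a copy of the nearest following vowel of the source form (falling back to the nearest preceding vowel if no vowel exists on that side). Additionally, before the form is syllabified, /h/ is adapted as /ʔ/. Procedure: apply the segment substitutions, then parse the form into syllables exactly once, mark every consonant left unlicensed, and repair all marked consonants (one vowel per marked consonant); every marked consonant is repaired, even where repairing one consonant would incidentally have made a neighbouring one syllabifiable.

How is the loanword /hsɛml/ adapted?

Substitution: /h/ → /ʔ/, giving /ʔsɛml/.
Under (C)V, the unsyllabifiable consonants are /ʔ/, /m/, /l/ (no codas are permitted; onsets are limited to one consonant).
Epenthesis after each stranded consonant: /ʔ/ → /ʔɛ/, /m/ → /mɛ/, /l/ → /lɛ/.

ʔɛsɛmɛlɛ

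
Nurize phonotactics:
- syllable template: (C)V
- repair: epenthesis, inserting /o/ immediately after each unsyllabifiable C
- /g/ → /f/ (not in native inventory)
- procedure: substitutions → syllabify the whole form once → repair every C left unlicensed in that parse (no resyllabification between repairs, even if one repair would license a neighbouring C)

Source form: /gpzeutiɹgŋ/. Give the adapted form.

fopozeutiɹofoŋo

Substitution: /g/ → /f/, giving /fpzeutiɹfŋ/.
Under (C)V, the unsyllabifiable consonants are /f/, /p/, /ɹ/, /f/, /ŋ/ (no codas are permitted; onsets are limited to one consonant).
Each unlicensed consonant becomes the onset of a new syllable: /f/ → /fo/, /p/ → /po/, /ɹ/ → /ɹo/, /f/ → /fo/, /ŋ/ → /ŋo/.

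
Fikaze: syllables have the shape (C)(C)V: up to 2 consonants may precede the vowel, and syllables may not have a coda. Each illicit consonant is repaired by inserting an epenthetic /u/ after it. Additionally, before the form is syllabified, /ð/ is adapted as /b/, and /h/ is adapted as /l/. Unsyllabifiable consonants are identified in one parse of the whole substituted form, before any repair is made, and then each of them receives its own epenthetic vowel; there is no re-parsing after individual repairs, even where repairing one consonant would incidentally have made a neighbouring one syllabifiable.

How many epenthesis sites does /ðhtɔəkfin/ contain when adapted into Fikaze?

After substitution the input is /bltɔəkfin/.
The unsyllabifiable consonants are /b/, /n/; each receives one epenthetic vowel.

2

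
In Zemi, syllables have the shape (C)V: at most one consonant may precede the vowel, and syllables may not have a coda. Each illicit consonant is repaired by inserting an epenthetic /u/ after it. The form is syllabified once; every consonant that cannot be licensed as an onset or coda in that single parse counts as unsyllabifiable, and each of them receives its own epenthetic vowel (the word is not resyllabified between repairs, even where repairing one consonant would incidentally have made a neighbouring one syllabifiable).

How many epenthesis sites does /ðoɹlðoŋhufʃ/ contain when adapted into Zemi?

5

The unsyllabifiable consonants are /ɹ/, /l/, /ŋ/, /f/, /ʃ/; each receives one epenthetic vowel.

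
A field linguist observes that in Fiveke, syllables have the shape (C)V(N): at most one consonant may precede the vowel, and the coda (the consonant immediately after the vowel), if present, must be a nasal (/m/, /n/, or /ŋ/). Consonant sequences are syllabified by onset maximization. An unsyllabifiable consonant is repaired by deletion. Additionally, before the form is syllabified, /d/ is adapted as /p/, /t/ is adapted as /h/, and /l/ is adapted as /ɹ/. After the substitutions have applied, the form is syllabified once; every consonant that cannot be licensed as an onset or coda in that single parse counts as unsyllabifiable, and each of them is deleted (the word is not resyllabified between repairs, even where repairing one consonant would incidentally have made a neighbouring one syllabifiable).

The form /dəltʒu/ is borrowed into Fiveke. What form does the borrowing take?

Substitution: /d/ → /p/, /l/ → /ɹ/, /t/ → /h/, giving /pəɹhʒu/.
Under (C)V(N), the unsyllabifiable consonants are /ɹ/, /h/ (only a nasal (/m/, /n/, or /ŋ/) is licensed in coda position; onsets are limited to one consonant).
Deletion applies to /ɹ/, /h/.

pəʒu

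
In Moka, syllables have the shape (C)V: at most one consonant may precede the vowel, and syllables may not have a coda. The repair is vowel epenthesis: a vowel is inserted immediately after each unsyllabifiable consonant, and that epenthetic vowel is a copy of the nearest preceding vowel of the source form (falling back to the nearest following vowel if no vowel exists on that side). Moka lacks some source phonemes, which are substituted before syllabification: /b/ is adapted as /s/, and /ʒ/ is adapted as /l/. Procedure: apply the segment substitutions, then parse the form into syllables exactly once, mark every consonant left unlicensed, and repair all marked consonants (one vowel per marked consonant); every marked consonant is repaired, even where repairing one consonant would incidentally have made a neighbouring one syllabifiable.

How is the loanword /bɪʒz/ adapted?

Substitution: /b/ → /s/, /ʒ/ → /l/, giving /sɪlz/.
Syllabifying with onset maximization leaves /l/, /z/ stranded (no codas are permitted; onsets are limited to one consonant).
Inserting the epenthetic vowel yields /l/ → /lɪ/, /z/ → /zɪ/.

sɪlɪzɪ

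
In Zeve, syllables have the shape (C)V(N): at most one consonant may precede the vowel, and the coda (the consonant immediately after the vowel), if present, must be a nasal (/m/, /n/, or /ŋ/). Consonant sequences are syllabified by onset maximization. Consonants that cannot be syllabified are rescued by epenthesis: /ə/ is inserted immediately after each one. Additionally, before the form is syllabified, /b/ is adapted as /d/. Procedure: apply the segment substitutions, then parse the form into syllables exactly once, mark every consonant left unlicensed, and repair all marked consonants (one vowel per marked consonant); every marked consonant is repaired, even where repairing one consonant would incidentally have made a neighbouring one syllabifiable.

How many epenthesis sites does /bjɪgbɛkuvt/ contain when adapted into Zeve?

After substitution the input is /djɪgdɛkuvt/.
The unsyllabifiable consonants are /d/, /g/, /v/, /t/; each receives one epenthetic vowel.

4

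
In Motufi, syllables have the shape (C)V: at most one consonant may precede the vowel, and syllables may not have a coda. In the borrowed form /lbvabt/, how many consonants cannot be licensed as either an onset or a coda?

Under (C)V, the unsyllabifiable consonants are /l/, /b/, /b/, /t/ (no codas are permitted; onsets are limited to one consonant).

4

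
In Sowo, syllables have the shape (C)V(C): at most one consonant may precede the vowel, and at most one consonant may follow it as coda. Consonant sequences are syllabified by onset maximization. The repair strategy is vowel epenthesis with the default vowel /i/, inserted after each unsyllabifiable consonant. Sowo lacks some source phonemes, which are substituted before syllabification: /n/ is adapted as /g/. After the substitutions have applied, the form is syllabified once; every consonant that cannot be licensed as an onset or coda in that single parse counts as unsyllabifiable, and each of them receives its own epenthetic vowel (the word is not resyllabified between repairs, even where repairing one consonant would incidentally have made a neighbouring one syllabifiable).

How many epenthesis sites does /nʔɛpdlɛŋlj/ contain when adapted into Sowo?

After substitution the input is /gʔɛpdlɛŋlj/.
The unsyllabifiable consonants are /g/, /d/, /l/, /j/; each receives one epenthetic vowel.

4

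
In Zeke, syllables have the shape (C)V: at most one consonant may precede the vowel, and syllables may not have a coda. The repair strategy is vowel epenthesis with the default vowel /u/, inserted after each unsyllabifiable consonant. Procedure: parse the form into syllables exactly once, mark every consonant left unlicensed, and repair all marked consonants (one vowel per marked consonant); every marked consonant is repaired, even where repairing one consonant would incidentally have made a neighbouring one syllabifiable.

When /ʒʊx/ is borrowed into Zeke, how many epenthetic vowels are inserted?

1

The unsyllabifiable consonants are /x/; each receives one epenthetic vowel.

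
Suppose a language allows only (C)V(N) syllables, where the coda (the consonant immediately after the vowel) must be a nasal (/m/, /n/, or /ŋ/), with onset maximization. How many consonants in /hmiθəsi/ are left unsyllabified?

Under (C)V(N), the unsyllabifiable consonants are /h/ (only a nasal (/m/, /n/, or /ŋ/) is licensed in coda position; onsets are limited to one consonant).

1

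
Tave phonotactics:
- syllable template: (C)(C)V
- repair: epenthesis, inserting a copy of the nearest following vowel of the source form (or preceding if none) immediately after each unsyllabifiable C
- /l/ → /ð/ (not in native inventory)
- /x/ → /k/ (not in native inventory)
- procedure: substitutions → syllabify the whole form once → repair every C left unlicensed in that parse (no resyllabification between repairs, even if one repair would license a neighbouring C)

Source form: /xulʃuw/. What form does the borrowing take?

kuðʃuwu

Substitution: /x/ → /k/, /l/ → /ð/, giving /kuðʃuw/.
Under (C)(C)V, the unsyllabifiable consonants are /w/ (no codas are permitted; onsets may contain at most 2 consonants).
Inserting the epenthetic vowel yields /w/ → /wu/.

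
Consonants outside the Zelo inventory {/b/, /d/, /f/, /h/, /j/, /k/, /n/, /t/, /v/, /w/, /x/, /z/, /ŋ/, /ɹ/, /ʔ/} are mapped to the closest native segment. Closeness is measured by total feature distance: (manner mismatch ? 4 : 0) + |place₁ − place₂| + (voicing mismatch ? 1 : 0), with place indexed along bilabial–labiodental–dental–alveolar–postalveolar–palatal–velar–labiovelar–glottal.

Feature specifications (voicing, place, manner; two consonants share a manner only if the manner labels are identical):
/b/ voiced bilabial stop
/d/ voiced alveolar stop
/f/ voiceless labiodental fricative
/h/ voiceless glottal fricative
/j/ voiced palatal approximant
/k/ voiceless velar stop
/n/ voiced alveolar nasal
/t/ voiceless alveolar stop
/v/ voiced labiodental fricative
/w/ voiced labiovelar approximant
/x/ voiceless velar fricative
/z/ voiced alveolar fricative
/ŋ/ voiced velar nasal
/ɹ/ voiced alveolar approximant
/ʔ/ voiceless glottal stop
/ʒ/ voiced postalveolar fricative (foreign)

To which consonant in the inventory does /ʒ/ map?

/z/ is closest: same manner (fricative), place distance 1 (postalveolar→alveolar), same voicing; total 1. Next closest is /v/ at distance 3.

z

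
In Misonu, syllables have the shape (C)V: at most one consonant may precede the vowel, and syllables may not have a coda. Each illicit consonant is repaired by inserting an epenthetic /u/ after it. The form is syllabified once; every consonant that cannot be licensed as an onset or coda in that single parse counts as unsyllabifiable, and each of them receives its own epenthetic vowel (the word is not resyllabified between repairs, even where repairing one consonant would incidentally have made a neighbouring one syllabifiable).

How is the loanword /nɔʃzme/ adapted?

nɔʃuzume

Syllabifying with onset maximization leaves /ʃ/, /z/ stranded (no codas are permitted; onsets are limited to one consonant).
Epenthesis after each stranded consonant: /ʃ/ → /ʃu/, /z/ → /zu/.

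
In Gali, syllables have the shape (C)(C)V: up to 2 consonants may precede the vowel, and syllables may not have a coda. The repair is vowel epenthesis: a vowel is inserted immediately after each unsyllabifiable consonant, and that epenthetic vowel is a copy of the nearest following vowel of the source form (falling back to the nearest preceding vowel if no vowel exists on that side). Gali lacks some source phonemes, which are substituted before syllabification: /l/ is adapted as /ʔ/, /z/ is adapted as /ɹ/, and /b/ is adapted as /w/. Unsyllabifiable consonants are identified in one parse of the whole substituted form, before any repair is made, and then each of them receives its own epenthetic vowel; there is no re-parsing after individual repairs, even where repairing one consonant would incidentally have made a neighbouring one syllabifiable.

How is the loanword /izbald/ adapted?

Substitution: /z/ → /ɹ/, /b/ → /w/, /l/ → /ʔ/, giving /iɹwaʔd/.
Syllabifying with onset maximization leaves /ʔ/, /d/ stranded (no codas are permitted; onsets may contain at most 2 consonants).
Inserting the epenthetic vowel yields /ʔ/ → /ʔa/, /d/ → /da/.

iɹwaʔada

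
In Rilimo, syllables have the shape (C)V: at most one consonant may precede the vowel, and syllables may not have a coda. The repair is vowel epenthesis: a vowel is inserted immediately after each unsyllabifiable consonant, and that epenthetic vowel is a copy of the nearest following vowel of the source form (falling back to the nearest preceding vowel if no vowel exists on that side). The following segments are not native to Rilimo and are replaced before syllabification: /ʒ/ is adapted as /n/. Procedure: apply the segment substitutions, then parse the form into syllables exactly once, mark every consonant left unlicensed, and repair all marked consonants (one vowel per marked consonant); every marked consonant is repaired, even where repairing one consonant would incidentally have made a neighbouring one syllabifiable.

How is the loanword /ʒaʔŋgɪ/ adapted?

Substitution: /ʒ/ → /n/, giving /naʔŋgɪ/.
Syllabifying with onset maximization leaves /ʔ/, /ŋ/ stranded (no codas are permitted; onsets are limited to one consonant).
Each unlicensed consonant becomes the onset of a new syllable: /ʔ/ → /ʔɪ/, /ŋ/ → /ŋɪ/.

naʔɪŋɪgɪ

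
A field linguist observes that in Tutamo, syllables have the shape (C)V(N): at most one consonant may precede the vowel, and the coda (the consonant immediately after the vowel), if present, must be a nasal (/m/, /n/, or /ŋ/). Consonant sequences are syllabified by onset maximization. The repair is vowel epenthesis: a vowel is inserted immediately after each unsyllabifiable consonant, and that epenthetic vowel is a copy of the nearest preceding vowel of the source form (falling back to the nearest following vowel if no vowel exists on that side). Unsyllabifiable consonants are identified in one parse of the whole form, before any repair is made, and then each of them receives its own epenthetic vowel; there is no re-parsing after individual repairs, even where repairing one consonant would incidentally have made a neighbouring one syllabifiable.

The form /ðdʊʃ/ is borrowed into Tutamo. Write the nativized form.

The consonants /ð/, /ʃ/ cannot be parsed into a legal (C)V(N) syllable (only a nasal (/m/, /n/, or /ŋ/) is licensed in coda position; onsets are limited to one consonant).
Each unlicensed consonant becomes the onset of a new syllable: /ð/ → /ðʊ/, /ʃ/ → /ʃʊ/.

ðʊdʊʃʊ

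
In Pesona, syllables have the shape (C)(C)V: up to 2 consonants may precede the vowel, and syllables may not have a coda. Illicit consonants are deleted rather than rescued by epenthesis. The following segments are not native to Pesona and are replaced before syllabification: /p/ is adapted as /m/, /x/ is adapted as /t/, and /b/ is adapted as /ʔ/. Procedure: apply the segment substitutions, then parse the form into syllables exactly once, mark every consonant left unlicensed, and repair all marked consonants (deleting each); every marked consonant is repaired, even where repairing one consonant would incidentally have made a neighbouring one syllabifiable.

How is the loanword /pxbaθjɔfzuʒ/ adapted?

tʔaθjɔfzu

Substitution: /p/ → /m/, /x/ → /t/, /b/ → /ʔ/, giving /mtʔaθjɔfzuʒ/.
The consonants /m/, /ʒ/ cannot be parsed into a legal (C)(C)V syllable (no codas are permitted; onsets may contain at most 2 consonants).
Each unlicensed consonant is deleted: /m/, /ʒ/.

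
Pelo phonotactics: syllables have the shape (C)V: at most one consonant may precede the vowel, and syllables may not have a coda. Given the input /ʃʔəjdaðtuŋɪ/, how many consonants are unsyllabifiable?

3

Under (C)V, the unsyllabifiable consonants are /ʃ/, /j/, /ð/ (no codas are permitted; onsets are limited to one consonant).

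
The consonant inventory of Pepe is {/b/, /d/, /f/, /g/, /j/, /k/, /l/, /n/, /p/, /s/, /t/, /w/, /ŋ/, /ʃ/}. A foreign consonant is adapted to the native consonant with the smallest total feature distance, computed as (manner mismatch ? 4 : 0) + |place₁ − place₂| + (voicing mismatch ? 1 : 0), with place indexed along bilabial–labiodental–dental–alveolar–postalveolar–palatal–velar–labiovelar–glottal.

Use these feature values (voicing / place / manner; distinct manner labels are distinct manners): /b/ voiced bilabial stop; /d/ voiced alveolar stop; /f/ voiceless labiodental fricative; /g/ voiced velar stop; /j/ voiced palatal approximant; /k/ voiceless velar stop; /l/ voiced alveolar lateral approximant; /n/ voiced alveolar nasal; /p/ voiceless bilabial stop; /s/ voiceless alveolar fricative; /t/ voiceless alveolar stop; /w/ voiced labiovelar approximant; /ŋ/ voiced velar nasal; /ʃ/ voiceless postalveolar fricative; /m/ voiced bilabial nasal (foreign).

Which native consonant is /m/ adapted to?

/n/ is closest: same manner (nasal), place distance 3 (bilabial→alveolar), same voicing; total 3. Next closest is /b/ at distance 4.

n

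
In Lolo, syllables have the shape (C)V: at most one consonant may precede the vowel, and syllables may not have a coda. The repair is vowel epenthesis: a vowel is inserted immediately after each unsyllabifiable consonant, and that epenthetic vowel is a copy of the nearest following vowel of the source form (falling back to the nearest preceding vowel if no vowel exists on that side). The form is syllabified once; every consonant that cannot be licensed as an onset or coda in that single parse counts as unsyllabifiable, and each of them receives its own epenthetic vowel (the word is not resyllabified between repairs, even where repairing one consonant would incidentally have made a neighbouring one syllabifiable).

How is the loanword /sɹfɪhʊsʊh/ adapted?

Syllabifying with onset maximization leaves /s/, /ɹ/, /h/ stranded (no codas are permitted; onsets are limited to one consonant).
Each unlicensed consonant becomes the onset of a new syllable: /s/ → /sɪ/, /ɹ/ → /ɹɪ/, /h/ → /hʊ/.

sɪɹɪfɪhʊsʊhʊ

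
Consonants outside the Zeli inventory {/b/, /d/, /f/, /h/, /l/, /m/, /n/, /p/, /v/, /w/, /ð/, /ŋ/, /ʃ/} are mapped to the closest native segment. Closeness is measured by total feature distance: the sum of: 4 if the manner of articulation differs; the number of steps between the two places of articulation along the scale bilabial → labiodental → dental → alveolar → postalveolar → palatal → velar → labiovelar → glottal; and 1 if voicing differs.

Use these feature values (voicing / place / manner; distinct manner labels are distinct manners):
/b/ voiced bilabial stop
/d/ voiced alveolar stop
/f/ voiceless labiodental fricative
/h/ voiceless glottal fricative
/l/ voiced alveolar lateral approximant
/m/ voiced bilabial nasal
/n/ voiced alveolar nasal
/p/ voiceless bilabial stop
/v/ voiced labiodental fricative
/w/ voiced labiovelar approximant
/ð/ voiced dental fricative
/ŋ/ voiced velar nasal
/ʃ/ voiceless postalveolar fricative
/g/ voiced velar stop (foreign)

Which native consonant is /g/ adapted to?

d

/d/ is closest: same manner (stop), place distance 3 (velar→alveolar), same voicing; total 3. Next closest is /ŋ/ at distance 4.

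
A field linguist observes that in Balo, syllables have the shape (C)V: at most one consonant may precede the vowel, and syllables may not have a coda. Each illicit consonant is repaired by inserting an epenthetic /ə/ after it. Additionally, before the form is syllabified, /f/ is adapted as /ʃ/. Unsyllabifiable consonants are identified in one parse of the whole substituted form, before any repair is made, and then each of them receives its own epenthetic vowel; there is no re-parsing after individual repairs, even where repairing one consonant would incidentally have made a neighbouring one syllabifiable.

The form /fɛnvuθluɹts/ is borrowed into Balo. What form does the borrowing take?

ʃɛnəvuθəluɹətəsə

Substitution: /f/ → /ʃ/, giving /ʃɛnvuθluɹts/.
The consonants /n/, /θ/, /ɹ/, /t/, /s/ cannot be parsed into a legal (C)V syllable (no codas are permitted; onsets are limited to one consonant).
Each unlicensed consonant becomes the onset of a new syllable: /n/ → /nə/, /θ/ → /θə/, /ɹ/ → /ɹə/, /t/ → /tə/, /s/ → /sə/.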